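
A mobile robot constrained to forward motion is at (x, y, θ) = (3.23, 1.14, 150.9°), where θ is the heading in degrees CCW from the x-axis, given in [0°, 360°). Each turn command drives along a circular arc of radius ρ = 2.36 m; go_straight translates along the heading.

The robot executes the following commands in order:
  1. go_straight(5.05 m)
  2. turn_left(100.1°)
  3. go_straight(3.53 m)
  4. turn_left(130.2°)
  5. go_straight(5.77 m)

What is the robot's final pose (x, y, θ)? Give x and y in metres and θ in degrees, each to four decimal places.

set_pose: (x, y, θ) = (3.2300, 1.1400, 150.9000°), ρ = 2.36
go_straight(5.05): x += 5.05·cos θ, y += 5.05·sin θ → (-1.1825, 3.5960, 150.9000°)
turn_left(100.1°): centre at ρ to the left, rotate +100.1° → (-4.5617, 2.3022, 251.0000°)
go_straight(3.53): x += 3.53·cos θ, y += 3.53·sin θ → (-5.7110, -1.0354, 251.0000°)
turn_left(130.2°): centre at ρ to the left, rotate +130.2° → (-2.6261, -4.0041, 381.2000° ≡ 21.2000°)
go_straight(5.77): x += 5.77·cos θ, y += 5.77·sin θ → (2.7534, -1.9175, 21.2000°)

(2.7534, -1.9175, 21.2000°)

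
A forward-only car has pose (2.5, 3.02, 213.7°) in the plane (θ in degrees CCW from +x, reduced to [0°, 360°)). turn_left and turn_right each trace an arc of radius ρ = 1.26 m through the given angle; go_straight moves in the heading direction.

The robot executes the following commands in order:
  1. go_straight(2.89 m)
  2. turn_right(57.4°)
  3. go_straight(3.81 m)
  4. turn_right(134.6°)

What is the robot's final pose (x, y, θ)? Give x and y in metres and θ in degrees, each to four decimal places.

(-4.5580, 5.1669, 21.7000°)

set_pose: (x, y, θ) = (2.5000, 3.0200, 213.7000°), ρ = 1.26
go_straight(2.89): x += 2.89·cos θ, y += 2.89·sin θ → (0.0957, 1.4165, 213.7000°)
turn_right(57.4°): centre at ρ to the right, rotate −57.4° → (-1.1099, 1.3110, 156.3000°)
go_straight(3.81): x += 3.81·cos θ, y += 3.81·sin θ → (-4.5986, 2.8424, 156.3000°)
turn_right(134.6°): centre at ρ to the right, rotate −134.6° → (-4.5580, 5.1669, 21.7000°)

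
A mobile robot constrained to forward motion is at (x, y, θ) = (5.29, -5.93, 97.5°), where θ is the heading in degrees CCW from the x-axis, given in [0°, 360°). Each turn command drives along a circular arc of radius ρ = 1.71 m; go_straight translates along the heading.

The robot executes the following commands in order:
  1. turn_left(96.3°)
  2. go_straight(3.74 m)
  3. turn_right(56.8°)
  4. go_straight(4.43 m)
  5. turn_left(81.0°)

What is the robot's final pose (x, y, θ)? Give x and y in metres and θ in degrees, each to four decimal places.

set_pose: (x, y, θ) = (5.2900, -5.9300, 97.5000°), ρ = 1.71
turn_left(96.3°): centre at ρ to the left, rotate +96.3° → (3.1867, -4.4926, 193.8000°)
go_straight(3.74): x += 3.74·cos θ, y += 3.74·sin θ → (-0.4453, -5.3847, 193.8000°)
turn_right(56.8°): centre at ρ to the right, rotate −56.8° → (-2.0194, -4.9747, 137.0000°)
go_straight(4.43): x += 4.43·cos θ, y += 4.43·sin θ → (-5.2593, -1.9534, 137.0000°)
turn_left(81.0°): centre at ρ to the left, rotate +81.0° → (-7.4783, -1.8565, 218.0000°)

(-7.4783, -1.8565, 218.0000°)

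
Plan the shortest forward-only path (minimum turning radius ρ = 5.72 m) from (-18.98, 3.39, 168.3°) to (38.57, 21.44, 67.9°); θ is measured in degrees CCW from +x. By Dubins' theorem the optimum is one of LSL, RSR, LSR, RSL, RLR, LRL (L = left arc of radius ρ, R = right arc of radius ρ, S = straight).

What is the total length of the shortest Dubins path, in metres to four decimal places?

74.7681 m

Let ψ = atan2(Δy, Δx) = atan2(18.05, 57.55) = 17.4135° be the start→goal bearing.
Normalize: d = |goal − start| / ρ = 60.314219/5.72 = 10.544444, α = (θ_start − ψ) mod 360° = 150.8865° = 2.633466 rad, β = (θ_goal − ψ) mod 360° = 50.4865° = 0.881155 rad.
Common terms: sin α = 0.486542, cos α = -0.873657, sin β = 0.771474, cos β = 0.636260, cos(α−β) = -0.180519, d² = 111.185296. Work in radians in the unit-radius frame; every candidate has L = ρ·(t + p + q).
LSL: p² = 2 + d² − 2cos(α−β) + 2d(sin α − sin β) = 107.537421; p = √p² = 10.370025; φ = atan2(cos β − cos α, d + sin α − sin β) = 0.146124 rad; t = (φ − α) mod 2π = 3.795843 rad, q = (β − φ) mod 2π = 0.735032 rad → L = 5.72·(3.795843 + 10.370025 + 0.735032) = 5.72·14.900900 = 85.233147 m
RSR: p² = 2 + d² − 2cos(α−β) + 2d(sin β − sin α) = 119.555249; p = √p² = 10.934132; φ = atan2(cos α − cos β, d − sin α + sin β) = -0.138535 rad; t = (α − φ) mod 2π = 2.772001 rad, q = (φ − β) mod 2π = 5.263495 rad → L = 5.72·(2.772001 + 10.934132 + 5.263495) = 5.72·18.969628 = 108.506273 m
LSR: p² = d² − 2 + 2cos(α−β) + 2d(sin α + sin β) = 135.354417; p = √p² = 11.634192; φ = atan2(−cos α − cos β, d + sin α + sin β) − atan2(−2, p) = 0.190355 rad; t = (φ − α) mod 2π = 3.840074 rad, q = (φ − β) mod 2π = 5.592385 rad → L = 5.72·(3.840074 + 11.634192 + 5.592385) = 5.72·21.066651 = 120.501241 m
RSL: p² = d² − 2 + 2cos(α−β) − 2d(sin α + sin β) = 82.294099; p = √p² = 9.071609; φ = atan2(cos α + cos β, d − sin α − sin β) − atan2(2, p) = -0.242555 rad; t = (α − φ) mod 2π = 2.876021 rad, q = (β − φ) mod 2π = 1.123710 rad → L = 5.72·(2.876021 + 9.071609 + 1.123710) = 5.72·13.071340 = 74.768067 m
RLR: c = (6 − d² + 2cos(α−β) + 2d(sin α − sin β))/8 = -13.944406, |c| > 1 → infeasible
LRL: c = (6 − d² + 2cos(α−β) − 2d(sin α − sin β))/8 = -12.442178, |c| > 1 → infeasible
Shortest: RSL with L = 74.768067 m ≈ 74.7681 m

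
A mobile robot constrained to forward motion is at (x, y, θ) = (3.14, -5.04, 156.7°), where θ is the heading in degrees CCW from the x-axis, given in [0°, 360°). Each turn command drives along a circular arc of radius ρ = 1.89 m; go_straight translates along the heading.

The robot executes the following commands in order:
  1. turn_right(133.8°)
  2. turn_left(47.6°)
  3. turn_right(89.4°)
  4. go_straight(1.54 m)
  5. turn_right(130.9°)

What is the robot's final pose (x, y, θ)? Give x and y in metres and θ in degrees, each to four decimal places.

set_pose: (x, y, θ) = (3.1400, -5.0400, 156.7000°), ρ = 1.89
turn_right(133.8°): centre at ρ to the right, rotate −133.8° → (3.1521, -1.5631, 22.9000°)
turn_left(47.6°): centre at ρ to the left, rotate +47.6° → (4.1983, -0.4530, 70.5000°)
turn_right(89.4°): centre at ρ to the right, rotate −89.4° → (6.5921, 0.7043, -18.9000° ≡ 341.1000°)
go_straight(1.54): x += 1.54·cos θ, y += 1.54·sin θ → (8.0491, 0.2054, 341.1000°)
turn_right(130.9°): centre at ρ to the right, rotate −130.9° → (8.3876, -3.2162, 210.2000°)

(8.3876, -3.2162, 210.2000°)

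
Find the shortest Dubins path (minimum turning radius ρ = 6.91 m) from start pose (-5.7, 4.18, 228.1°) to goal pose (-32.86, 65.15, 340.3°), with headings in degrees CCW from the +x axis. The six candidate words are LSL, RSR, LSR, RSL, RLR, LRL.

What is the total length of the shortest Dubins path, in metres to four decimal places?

85.3625 m

Let ψ = atan2(Δy, Δx) = atan2(60.97, -27.16) = 114.0113° be the start→goal bearing.
Normalize: d = |goal − start| / ρ = 66.745835/6.91 = 9.659310, α = (θ_start − ψ) mod 360° = 114.0887° = 1.991223 rad, β = (θ_goal − ψ) mod 360° = 226.2887° = 3.949483 rad.
Common terms: sin α = 0.912915, cos α = -0.408150, sin β = -0.722831, cos β = -0.691025, cos(α−β) = -0.377841, d² = 93.302278. Work in radians in the unit-radius frame; every candidate has L = ρ·(t + p + q).
LSL: p² = 2 + d² − 2cos(α−β) + 2d(sin α − sin β) = 127.658308; p = √p² = 11.298598; φ = atan2(cos β − cos α, d + sin α − sin β) = -0.025039 rad; t = (φ − α) mod 2π = 4.266923 rad, q = (β − φ) mod 2π = 3.974522 rad → L = 6.91·(4.266923 + 11.298598 + 3.974522) = 6.91·19.540042 = 135.021693 m
RSR: p² = 2 + d² − 2cos(α−β) + 2d(sin β − sin α) = 64.457611; p = √p² = 8.028550; φ = atan2(cos α − cos β, d − sin α + sin β) = 0.035241 rad; t = (α − φ) mod 2π = 1.955983 rad, q = (φ − β) mod 2π = 2.368943 rad → L = 6.91·(1.955983 + 8.028550 + 2.368943) = 6.91·12.353476 = 85.362517 m
LSR: p² = d² − 2 + 2cos(α−β) + 2d(sin α + sin β) = 94.218753; p = √p² = 9.706634; φ = atan2(−cos α − cos β, d + sin α + sin β) − atan2(−2, p) = 0.314339 rad; t = (φ − α) mod 2π = 4.606301 rad, q = (φ − β) mod 2π = 2.648042 rad → L = 6.91·(4.606301 + 9.706634 + 2.648042) = 6.91·16.960977 = 117.200353 m
RSL: p² = d² − 2 + 2cos(α−β) − 2d(sin α + sin β) = 86.874440; p = √p² = 9.320646; φ = atan2(cos α + cos β, d − sin α − sin β) − atan2(2, p) = -0.326934 rad; t = (α − φ) mod 2π = 2.318157 rad, q = (β − φ) mod 2π = 4.276417 rad → L = 6.91·(2.318157 + 9.320646 + 4.276417) = 6.91·15.915220 = 109.974168 m
RLR: c = (6 − d² + 2cos(α−β) + 2d(sin α − sin β))/8 = -7.057201, |c| > 1 → infeasible
LRL: c = (6 − d² + 2cos(α−β) − 2d(sin α − sin β))/8 = -14.957289, |c| > 1 → infeasible
Shortest: RSR with L = 85.362517 m ≈ 85.3625 m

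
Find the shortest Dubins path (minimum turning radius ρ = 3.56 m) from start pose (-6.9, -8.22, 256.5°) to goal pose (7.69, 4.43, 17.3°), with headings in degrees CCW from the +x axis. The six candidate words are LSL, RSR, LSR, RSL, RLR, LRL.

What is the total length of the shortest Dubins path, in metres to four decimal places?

27.7252 m

Let ψ = atan2(Δy, Δx) = atan2(12.65, 14.59) = 40.9263° be the start→goal bearing.
Normalize: d = |goal − start| / ρ = 19.310375/3.56 = 5.424263, α = (θ_start − ψ) mod 360° = 215.5737° = 3.762470 rad, β = (θ_goal − ψ) mod 360° = 336.3737° = 5.870828 rad.
Common terms: sin α = -0.581749, cos α = -0.813368, sin β = -0.400770, cos β = 0.916179, cos(α−β) = -0.512043, d² = 29.422627. Work in radians in the unit-radius frame; every candidate has L = ρ·(t + p + q).
LSL: p² = 2 + d² − 2cos(α−β) + 2d(sin α − sin β) = 30.483359; p = √p² = 5.521174; φ = atan2(cos β − cos α, d + sin α − sin β) = 0.318621 rad; t = (φ − α) mod 2π = 2.839336 rad, q = (β − φ) mod 2π = 5.552207 rad → L = 3.56·(2.839336 + 5.521174 + 5.552207) = 3.56·13.912717 = 49.529272 m
RSR: p² = 2 + d² − 2cos(α−β) + 2d(sin β − sin α) = 34.410065; p = √p² = 5.866009; φ = atan2(cos α − cos β, d − sin α + sin β) = -0.299290 rad; t = (α − φ) mod 2π = 4.061760 rad, q = (φ − β) mod 2π = 0.113067 rad → L = 3.56·(4.061760 + 5.866009 + 0.113067) = 3.56·10.040837 = 35.745379 m
LSR: p² = d² − 2 + 2cos(α−β) + 2d(sin α + sin β) = 15.739654; p = √p² = 3.967323; φ = atan2(−cos α − cos β, d + sin α + sin β) − atan2(−2, p) = 0.443795 rad; t = (φ − α) mod 2π = 2.964510 rad, q = (φ − β) mod 2π = 0.856152 rad → L = 3.56·(2.964510 + 3.967323 + 0.856152) = 3.56·7.787985 = 27.725227 m
RSL: p² = d² − 2 + 2cos(α−β) − 2d(sin α + sin β) = 37.057427; p = √p² = 6.087481; φ = atan2(cos α + cos β, d − sin α − sin β) − atan2(2, p) = -0.301387 rad; t = (α − φ) mod 2π = 4.063858 rad, q = (β − φ) mod 2π = 6.172215 rad → L = 3.56·(4.063858 + 6.087481 + 6.172215) = 3.56·16.323554 = 58.111853 m
RLR: c = (6 − d² + 2cos(α−β) + 2d(sin α − sin β))/8 = -3.301258, |c| > 1 → infeasible
LRL: c = (6 − d² + 2cos(α−β) − 2d(sin α − sin β))/8 = -2.810420, |c| > 1 → infeasible
Shortest: LSR with L = 27.725227 m ≈ 27.7252 m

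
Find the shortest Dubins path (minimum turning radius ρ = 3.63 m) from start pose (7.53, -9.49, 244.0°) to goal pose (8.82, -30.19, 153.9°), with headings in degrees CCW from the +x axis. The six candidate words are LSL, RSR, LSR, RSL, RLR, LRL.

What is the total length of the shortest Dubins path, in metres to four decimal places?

26.3775 m

Let ψ = atan2(Δy, Δx) = atan2(-20.70, 1.29) = -86.4340° be the start→goal bearing.
Normalize: d = |goal − start| / ρ = 20.740157/3.63 = 5.713542, α = (θ_start − ψ) mod 360° = 330.4340° = 5.767161 rad, β = (θ_goal − ψ) mod 360° = 240.3340° = 4.194620 rad.
Common terms: sin α = -0.493426, cos α = 0.869788, sin β = -0.868925, cos β = -0.494943, cos(α−β) = -0.001745, d² = 32.644560. Work in radians in the unit-radius frame; every candidate has L = ρ·(t + p + q).
LSL: p² = 2 + d² − 2cos(α−β) + 2d(sin α − sin β) = 38.938917; p = √p² = 6.240106; φ = atan2(cos β − cos α, d + sin α − sin β) = -0.220485 rad; t = (φ − α) mod 2π = 0.295539 rad, q = (β − φ) mod 2π = 4.415105 rad → L = 3.63·(0.295539 + 6.240106 + 4.415105) = 3.63·10.950749 = 39.751219 m
RSR: p² = 2 + d² − 2cos(α−β) + 2d(sin β − sin α) = 30.357184; p = √p² = 5.509735; φ = atan2(cos α − cos β, d − sin α + sin β) = 0.250300 rad; t = (α − φ) mod 2π = 5.516862 rad, q = (φ − β) mod 2π = 2.338865 rad → L = 3.63·(5.516862 + 5.509735 + 2.338865) = 3.63·13.365462 = 48.516628 m
LSR: p² = d² − 2 + 2cos(α−β) + 2d(sin α + sin β) = 15.073369; p = √p² = 3.882444; φ = atan2(−cos α − cos β, d + sin α + sin β) − atan2(−2, p) = 0.389750 rad; t = (φ − α) mod 2π = 0.905774 rad, q = (φ − β) mod 2π = 2.478316 rad → L = 3.63·(0.905774 + 3.882444 + 2.478316) = 3.63·7.266534 = 26.377517 m
RSL: p² = d² − 2 + 2cos(α−β) − 2d(sin α + sin β) = 46.208770; p = √p² = 6.797703; φ = atan2(cos α + cos β, d − sin α − sin β) − atan2(2, p) = -0.233217 rad; t = (α − φ) mod 2π = 6.000379 rad, q = (β − φ) mod 2π = 4.427837 rad → L = 3.63·(6.000379 + 6.797703 + 4.427837) = 3.63·17.225919 = 62.530087 m
RLR: c = (6 − d² + 2cos(α−β) + 2d(sin α − sin β))/8 = -2.794648, |c| > 1 → infeasible
LRL: c = (6 − d² + 2cos(α−β) − 2d(sin α − sin β))/8 = -3.867365, |c| > 1 → infeasible
Shortest: LSR with L = 26.377517 m ≈ 26.3775 m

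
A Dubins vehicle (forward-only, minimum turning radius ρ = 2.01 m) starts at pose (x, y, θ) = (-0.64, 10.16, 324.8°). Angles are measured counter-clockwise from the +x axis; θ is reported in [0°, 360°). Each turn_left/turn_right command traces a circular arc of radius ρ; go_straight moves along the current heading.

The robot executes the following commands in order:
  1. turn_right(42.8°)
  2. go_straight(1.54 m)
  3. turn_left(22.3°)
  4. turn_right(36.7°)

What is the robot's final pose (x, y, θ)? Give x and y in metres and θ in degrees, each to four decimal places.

(1.1410, 5.4975, 267.6000°)

set_pose: (x, y, θ) = (-0.6400, 10.1600, 324.8000°), ρ = 2.01
turn_right(42.8°): centre at ρ to the right, rotate −42.8° → (0.1674, 8.9354, 282.0000°)
go_straight(1.54): x += 1.54·cos θ, y += 1.54·sin θ → (0.4876, 7.4291, 282.0000°)
turn_left(22.3°): centre at ρ to the left, rotate +22.3° → (0.7933, 6.7143, 304.3000°)
turn_right(36.7°): centre at ρ to the right, rotate −36.7° → (1.1410, 5.4975, 267.6000°)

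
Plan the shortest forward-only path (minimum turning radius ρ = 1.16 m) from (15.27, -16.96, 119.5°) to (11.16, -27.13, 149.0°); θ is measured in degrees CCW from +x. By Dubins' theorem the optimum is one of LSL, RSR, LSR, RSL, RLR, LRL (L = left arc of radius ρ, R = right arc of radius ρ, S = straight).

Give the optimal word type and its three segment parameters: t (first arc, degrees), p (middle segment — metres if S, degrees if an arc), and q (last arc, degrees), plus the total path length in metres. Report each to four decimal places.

Let ψ = atan2(Δy, Δx) = atan2(-10.17, -4.11) = -112.0051° be the start→goal bearing.
Normalize: d = |goal − start| / ρ = 10.969093/1.16 = 9.456115, α = (θ_start − ψ) mod 360° = 231.5051° = 4.040526 rad, β = (θ_goal − ψ) mod 360° = 261.0051° = 4.555398 rad.
Common terms: sin α = -0.782664, cos α = -0.622445, sin β = -0.987702, cos β = -0.156347, cos(α−β) = 0.870356, d² = 89.418103. Work in radians in the unit-radius frame; every candidate has L = ρ·(t + p + q).
LSL: p² = 2 + d² − 2cos(α−β) + 2d(sin α − sin β) = 93.555131; p = √p² = 9.672390; φ = atan2(cos β − cos α, d + sin α − sin β) = 0.048207 rad; t = (φ − α) mod 2π = 2.290866 rad, q = (β − φ) mod 2π = 4.507191 rad → L = 1.16·(2.290866 + 9.672390 + 4.507191) = 1.16·16.470448 = 19.105719 m
RSR: p² = 2 + d² − 2cos(α−β) + 2d(sin β − sin α) = 85.799653; p = √p² = 9.262810; φ = atan2(cos α − cos β, d − sin α + sin β) = -0.050341 rad; t = (α − φ) mod 2π = 4.090867 rad, q = (φ − β) mod 2π = 1.677446 rad → L = 1.16·(4.090867 + 9.262810 + 1.677446) = 1.16·15.031123 = 17.436103 m
LSR: p² = d² − 2 + 2cos(α−β) + 2d(sin α + sin β) = 55.677250; p = √p² = 7.461719; φ = atan2(−cos α − cos β, d + sin α + sin β) − atan2(−2, p) = 0.362864 rad; t = (φ − α) mod 2π = 2.605523 rad, q = (φ − β) mod 2π = 2.090651 rad → L = 1.16·(2.605523 + 7.461719 + 2.090651) = 1.16·12.157893 = 14.103155 m
RSL: p² = d² − 2 + 2cos(α−β) − 2d(sin α + sin β) = 122.640379; p = √p² = 11.074312; φ = atan2(cos α + cos β, d − sin α − sin β) − atan2(2, p) = -0.247932 rad; t = (α − φ) mod 2π = 4.288458 rad, q = (β − φ) mod 2π = 4.803331 rad → L = 1.16·(4.288458 + 11.074312 + 4.803331) = 1.16·20.166101 = 23.392677 m
RLR: c = (6 − d² + 2cos(α−β) + 2d(sin α − sin β))/8 = -9.724957, |c| > 1 → infeasible
LRL: c = (6 − d² + 2cos(α−β) − 2d(sin α − sin β))/8 = -10.694391, |c| > 1 → infeasible
Shortest: LSR with L = 14.103155 m ≈ 14.1032 m
Convert LSR to answer units (arcs ×180/π): t = 2.605523·180/π = 149.2855°, p = ρ·p = 1.16·7.461719 = 8.6556 m, q = 2.090651·180/π = 119.7855°, L = 14.1032 m.

LSR: t = 149.2855°, p = 8.6556 m, q = 119.7855°, L = 14.1032 m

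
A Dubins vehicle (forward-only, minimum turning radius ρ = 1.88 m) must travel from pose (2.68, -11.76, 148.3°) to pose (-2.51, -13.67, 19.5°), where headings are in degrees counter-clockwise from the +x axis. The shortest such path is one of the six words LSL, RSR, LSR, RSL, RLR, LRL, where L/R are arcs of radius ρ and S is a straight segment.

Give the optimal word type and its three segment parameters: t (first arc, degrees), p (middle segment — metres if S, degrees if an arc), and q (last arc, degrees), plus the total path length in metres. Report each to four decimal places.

LSL: t = 14.8617°, p = 5.0460 m, q = 216.3383°, L = 12.6322 m

Let ψ = atan2(Δy, Δx) = atan2(-1.91, -5.19) = -159.7956° be the start→goal bearing.
Normalize: d = |goal − start| / ρ = 5.530298/1.88 = 2.941648, α = (θ_start − ψ) mod 360° = 308.0956° = 5.377283 rad, β = (θ_goal − ψ) mod 360° = 179.2956° = 3.129299 rad.
Common terms: sin α = -0.786982, cos α = 0.616976, sin β = 0.012294, cos β = -0.999924, cos(α−β) = -0.626604, d² = 8.653293. Work in radians in the unit-radius frame; every candidate has L = ρ·(t + p + q).
LSL: p² = 2 + d² − 2cos(α−β) + 2d(sin α − sin β) = 7.204124; p = √p² = 2.684050; φ = atan2(cos β − cos α, d + sin α − sin β) = -0.646518 rad; t = (φ − α) mod 2π = 0.259385 rad, q = (β − φ) mod 2π = 3.775816 rad → L = 1.88·(0.259385 + 2.684050 + 3.775816) = 1.88·6.719251 = 12.632192 m
RSR: p² = 2 + d² − 2cos(α−β) + 2d(sin β − sin α) = 16.608878; p = √p² = 4.075399; φ = atan2(cos α − cos β, d − sin α + sin β) = 0.407970 rad; t = (α − φ) mod 2π = 4.969313 rad, q = (φ − β) mod 2π = 3.561856 rad → L = 1.88·(4.969313 + 4.075399 + 3.561856) = 1.88·12.606569 = 23.700349 m
LSR: p² = d² − 2 + 2cos(α−β) + 2d(sin α + sin β) = 0.842363; p = √p² = 0.917803; φ = atan2(−cos α − cos β, d + sin α + sin β) − atan2(−2, p) = 1.315480 rad; t = (φ − α) mod 2π = 2.221383 rad, q = (φ − β) mod 2π = 4.469367 rad → L = 1.88·(2.221383 + 0.917803 + 4.469367) = 1.88·7.608553 = 14.304080 m
RSL: p² = d² − 2 + 2cos(α−β) − 2d(sin α + sin β) = 9.957809; p = √p² = 3.155600; φ = atan2(cos α + cos β, d − sin α − sin β) − atan2(2, p) = -0.667580 rad; t = (α − φ) mod 2π = 6.044863 rad, q = (β − φ) mod 2π = 3.796879 rad → L = 1.88·(6.044863 + 3.155600 + 3.796879) = 1.88·12.997342 = 24.435003 m
RLR: c = (6 − d² + 2cos(α−β) + 2d(sin α − sin β))/8 = -1.076110, |c| > 1 → infeasible
LRL: c = (6 − d² + 2cos(α−β) − 2d(sin α − sin β))/8 = 0.099485; p = 2π − arccos c = 4.812038 rad; φ = atan2(cos β − cos α, d + sin α − sin β) = -0.646518 rad; t = (φ − α + p/2) mod 2π = 2.665404 rad, q = (β − α − t + p) mod 2π = 6.181836 rad → L = 1.88·(2.665404 + 4.812038 + 6.181836) = 1.88·13.659278 = 25.679443 m
Shortest: LSL with L = 12.632192 m ≈ 12.6322 m
Convert LSL to answer units (arcs ×180/π): t = 0.259385·180/π = 14.8617°, p = ρ·p = 1.88·2.684050 = 5.0460 m, q = 3.775816·180/π = 216.3383°, L = 12.6322 m.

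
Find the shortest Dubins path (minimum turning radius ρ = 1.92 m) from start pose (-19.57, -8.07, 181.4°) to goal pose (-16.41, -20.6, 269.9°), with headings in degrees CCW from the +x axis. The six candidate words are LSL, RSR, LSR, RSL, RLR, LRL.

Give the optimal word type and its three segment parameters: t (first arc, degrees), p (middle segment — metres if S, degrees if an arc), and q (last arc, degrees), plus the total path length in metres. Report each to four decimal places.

Let ψ = atan2(Δy, Δx) = atan2(-12.53, 3.16) = -75.8455° be the start→goal bearing.
Normalize: d = |goal − start| / ρ = 12.922326/1.92 = 6.730378, α = (θ_start − ψ) mod 360° = 257.2455° = 4.489780 rad, β = (θ_goal − ψ) mod 360° = 345.7455° = 6.034397 rad.
Common terms: sin α = -0.975325, cos α = -0.220775, sin β = -0.246230, cos β = 0.969211, cos(α−β) = 0.026177, d² = 45.297987. Work in radians in the unit-radius frame; every candidate has L = ρ·(t + p + q).
LSL: p² = 2 + d² − 2cos(α−β) + 2d(sin α − sin β) = 37.431465; p = √p² = 6.118126; φ = atan2(cos β − cos α, d + sin α − sin β) = 0.195749 rad; t = (φ − α) mod 2π = 1.989154 rad, q = (β − φ) mod 2π = 5.838647 rad → L = 1.92·(1.989154 + 6.118126 + 5.838647) = 1.92·13.945928 = 26.776181 m
RSR: p² = 2 + d² − 2cos(α−β) + 2d(sin β − sin α) = 57.059801; p = √p² = 7.553794; φ = atan2(cos α − cos β, d − sin α + sin β) = -0.158194 rad; t = (α − φ) mod 2π = 4.647974 rad, q = (φ − β) mod 2π = 0.090595 rad → L = 1.92·(4.647974 + 7.553794 + 0.090595) = 1.92·12.292363 = 23.601336 m
LSR: p² = d² − 2 + 2cos(α−β) + 2d(sin α + sin β) = 26.907290; p = √p² = 5.187224; φ = atan2(−cos α − cos β, d + sin α + sin β) − atan2(−2, p) = 0.232964 rad; t = (φ − α) mod 2π = 2.026369 rad, q = (φ − β) mod 2π = 0.481753 rad → L = 1.92·(2.026369 + 5.187224 + 0.481753) = 1.92·7.695345 = 14.775063 m
RSL: p² = d² − 2 + 2cos(α−β) − 2d(sin α + sin β) = 59.793393; p = √p² = 7.732619; φ = atan2(cos α + cos β, d − sin α − sin β) − atan2(2, p) = -0.159254 rad; t = (α − φ) mod 2π = 4.649035 rad, q = (β − φ) mod 2π = 6.193651 rad → L = 1.92·(4.649035 + 7.732619 + 6.193651) = 1.92·18.575305 = 35.664585 m
RLR: c = (6 − d² + 2cos(α−β) + 2d(sin α − sin β))/8 = -6.132475, |c| > 1 → infeasible
LRL: c = (6 − d² + 2cos(α−β) − 2d(sin α − sin β))/8 = -3.678933, |c| > 1 → infeasible
Shortest: LSR with L = 14.775063 m ≈ 14.7751 m
Convert LSR to answer units (arcs ×180/π): t = 2.026369·180/π = 116.1024°, p = ρ·p = 1.92·5.187224 = 9.9595 m, q = 0.481753·180/π = 27.6024°, L = 14.7751 m.

LSR: t = 116.1024°, p = 9.9595 m, q = 27.6024°, L = 14.7751 m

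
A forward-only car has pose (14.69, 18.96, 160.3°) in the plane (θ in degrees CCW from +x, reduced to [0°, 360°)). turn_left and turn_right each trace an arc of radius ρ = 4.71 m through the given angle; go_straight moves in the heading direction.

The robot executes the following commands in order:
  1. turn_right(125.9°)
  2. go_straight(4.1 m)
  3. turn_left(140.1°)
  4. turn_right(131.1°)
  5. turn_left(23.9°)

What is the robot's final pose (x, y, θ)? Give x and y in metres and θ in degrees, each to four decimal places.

set_pose: (x, y, θ) = (14.6900, 18.9600, 160.3000°), ρ = 4.71
turn_right(125.9°): centre at ρ to the right, rotate −125.9° → (13.6167, 27.2806, 34.4000°)
go_straight(4.1): x += 4.1·cos θ, y += 4.1·sin θ → (16.9997, 29.5970, 34.4000°)
turn_left(140.1°): centre at ρ to the left, rotate +140.1° → (14.7901, 38.1716, 174.5000°)
turn_right(131.1°): centre at ρ to the right, rotate −131.1° → (12.0054, 46.2821, 43.4000°)
turn_left(23.9°): centre at ρ to the left, rotate +23.9° → (13.1144, 47.8866, 67.3000°)

(13.1144, 47.8866, 67.3000°)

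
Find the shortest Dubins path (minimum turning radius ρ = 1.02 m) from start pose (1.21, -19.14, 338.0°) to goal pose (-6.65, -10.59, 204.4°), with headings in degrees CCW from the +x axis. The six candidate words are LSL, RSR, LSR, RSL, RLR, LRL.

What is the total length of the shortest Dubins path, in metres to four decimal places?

14.3127 m

Let ψ = atan2(Δy, Δx) = atan2(8.55, -7.86) = 132.5923° be the start→goal bearing.
Normalize: d = |goal − start| / ρ = 11.613875/1.02 = 11.386152, α = (θ_start − ψ) mod 360° = 205.4077° = 3.585041 rad, β = (θ_goal − ψ) mod 360° = 71.8077° = 1.253281 rad.
Common terms: sin α = -0.429057, cos α = -0.903277, sin β = 0.950014, cos β = 0.312207, cos(α−β) = -0.689620, d² = 129.644464. Work in radians in the unit-radius frame; every candidate has L = ρ·(t + p + q).
LSL: p² = 2 + d² − 2cos(α−β) + 2d(sin α − sin β) = 101.619075; p = √p² = 10.080629; φ = atan2(cos β − cos α, d + sin α − sin β) = 0.120870 rad; t = (φ − α) mod 2π = 2.819014 rad, q = (β − φ) mod 2π = 1.132411 rad → L = 1.02·(2.819014 + 10.080629 + 1.132411) = 1.02·14.032054 = 14.312695 m
RSR: p² = 2 + d² − 2cos(α−β) + 2d(sin β − sin α) = 164.428331; p = √p² = 12.822961; φ = atan2(cos α − cos β, d − sin α + sin β) = -0.094932 rad; t = (α − φ) mod 2π = 3.679973 rad, q = (φ − β) mod 2π = 4.934972 rad → L = 1.02·(3.679973 + 12.822961 + 4.934972) = 1.02·21.437906 = 21.866664 m
LSR: p² = d² − 2 + 2cos(α−β) + 2d(sin α + sin β) = 138.128621; p = √p² = 11.752813; φ = atan2(−cos α − cos β, d + sin α + sin β) − atan2(−2, p) = 0.218157 rad; t = (φ − α) mod 2π = 2.916301 rad, q = (φ − β) mod 2π = 5.248061 rad → L = 1.02·(2.916301 + 11.752813 + 5.248061) = 1.02·19.917175 = 20.315519 m
RSL: p² = d² − 2 + 2cos(α−β) − 2d(sin α + sin β) = 114.401829; p = √p² = 10.695879; φ = atan2(cos α + cos β, d − sin α − sin β) − atan2(2, p) = -0.239200 rad; t = (α − φ) mod 2π = 3.824241 rad, q = (β − φ) mod 2π = 1.492481 rad → L = 1.02·(3.824241 + 10.695879 + 1.492481) = 1.02·16.012601 = 16.332854 m
RLR: c = (6 − d² + 2cos(α−β) + 2d(sin α − sin β))/8 = -19.553541, |c| > 1 → infeasible
LRL: c = (6 − d² + 2cos(α−β) − 2d(sin α − sin β))/8 = -11.702384, |c| > 1 → infeasible
Shortest: LSL with L = 14.312695 m ≈ 14.3127 m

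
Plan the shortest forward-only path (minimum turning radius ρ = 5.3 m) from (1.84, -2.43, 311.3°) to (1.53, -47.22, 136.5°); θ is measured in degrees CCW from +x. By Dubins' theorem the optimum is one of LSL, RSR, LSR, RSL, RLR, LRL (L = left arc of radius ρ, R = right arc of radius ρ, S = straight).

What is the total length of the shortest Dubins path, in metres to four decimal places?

Let ψ = atan2(Δy, Δx) = atan2(-44.79, -0.31) = -90.3965° be the start→goal bearing.
Normalize: d = |goal − start| / ρ = 44.791073/5.3 = 8.451146, α = (θ_start − ψ) mod 360° = 41.6965° = 0.727742 rad, β = (θ_goal − ψ) mod 360° = 226.8965° = 3.960092 rad.
Common terms: sin α = 0.665185, cos α = 0.746678, sin β = -0.730121, cos β = -0.683318, cos(α−β) = -0.995884, d² = 71.421865. Work in radians in the unit-radius frame; every candidate has L = ρ·(t + p + q).
LSL: p² = 2 + d² − 2cos(α−β) + 2d(sin α − sin β) = 98.997511; p = √p² = 9.949749; φ = atan2(cos β − cos α, d + sin α − sin β) = -0.144221 rad; t = (φ − α) mod 2π = 5.411222 rad, q = (β − φ) mod 2π = 4.104313 rad → L = 5.3·(5.411222 + 9.949749 + 4.104313) = 5.3·19.465284 = 103.166007 m
RSR: p² = 2 + d² − 2cos(α−β) + 2d(sin β − sin α) = 51.829757; p = √p² = 7.199289; φ = atan2(cos α − cos β, d − sin α + sin β) = 0.199960 rad; t = (α − φ) mod 2π = 0.527782 rad, q = (φ − β) mod 2π = 2.523054 rad → L = 5.3·(0.527782 + 7.199289 + 2.523054) = 5.3·10.250124 = 54.325658 m
LSR: p² = d² − 2 + 2cos(α−β) + 2d(sin α + sin β) = 66.332534; p = √p² = 8.144479; φ = atan2(−cos α − cos β, d + sin α + sin β) − atan2(−2, p) = 0.233245 rad; t = (φ − α) mod 2π = 5.788688 rad, q = (φ − β) mod 2π = 2.556339 rad → L = 5.3·(5.788688 + 8.144479 + 2.556339) = 5.3·16.489506 = 87.394381 m
RSL: p² = d² − 2 + 2cos(α−β) − 2d(sin α + sin β) = 68.527659; p = √p² = 8.278143; φ = atan2(cos α + cos β, d − sin α − sin β) − atan2(2, p) = -0.229617 rad; t = (α − φ) mod 2π = 0.957359 rad, q = (β − φ) mod 2π = 4.189709 rad → L = 5.3·(0.957359 + 8.278143 + 4.189709) = 5.3·13.425212 = 71.153624 m
RLR: c = (6 − d² + 2cos(α−β) + 2d(sin α − sin β))/8 = -5.478720, |c| > 1 → infeasible
LRL: c = (6 − d² + 2cos(α−β) − 2d(sin α − sin β))/8 = -11.374689, |c| > 1 → infeasible
Shortest: RSR with L = 54.325658 m ≈ 54.3257 m

54.3257 m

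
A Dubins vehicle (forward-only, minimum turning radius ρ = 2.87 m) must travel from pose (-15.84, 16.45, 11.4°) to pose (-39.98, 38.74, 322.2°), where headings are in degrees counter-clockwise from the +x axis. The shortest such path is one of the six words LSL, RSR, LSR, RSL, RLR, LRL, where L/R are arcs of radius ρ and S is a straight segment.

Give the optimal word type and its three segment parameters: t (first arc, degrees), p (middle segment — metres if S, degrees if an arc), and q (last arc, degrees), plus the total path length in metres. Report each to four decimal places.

Let ψ = atan2(Δy, Δx) = atan2(22.29, -24.14) = 137.2817° be the start→goal bearing.
Normalize: d = |goal − start| / ρ = 32.857019/2.87 = 11.448439, α = (θ_start − ψ) mod 360° = 234.1183° = 4.086134 rad, β = (θ_goal − ψ) mod 360° = 184.9183° = 3.227432 rad.
Common terms: sin α = -0.810228, cos α = -0.586114, sin β = -0.085734, cos β = -0.996318, cos(α−β) = 0.653421, d² = 131.066748. Work in radians in the unit-radius frame; every candidate has L = ρ·(t + p + q).
LSL: p² = 2 + d² − 2cos(α−β) + 2d(sin α − sin β) = 115.171257; p = √p² = 10.731787; φ = atan2(cos β − cos α, d + sin α − sin β) = -0.038233 rad; t = (φ − α) mod 2π = 2.158818 rad, q = (β − φ) mod 2π = 3.265665 rad → L = 2.87·(2.158818 + 10.731787 + 3.265665) = 2.87·16.156271 = 46.368496 m
RSR: p² = 2 + d² − 2cos(α−β) + 2d(sin β − sin α) = 148.348558; p = √p² = 12.179842; φ = atan2(cos α − cos β, d − sin α + sin β) = 0.033685 rad; t = (α − φ) mod 2π = 4.052449 rad, q = (φ − β) mod 2π = 3.089438 rad → L = 2.87·(4.052449 + 12.179842 + 3.089438) = 2.87·19.321730 = 55.453364 m
LSR: p² = d² − 2 + 2cos(α−β) + 2d(sin α + sin β) = 109.858836; p = √p² = 10.481357; φ = atan2(−cos α − cos β, d + sin α + sin β) − atan2(−2, p) = 0.337398 rad; t = (φ − α) mod 2π = 2.534448 rad, q = (φ − β) mod 2π = 3.393150 rad → L = 2.87·(2.534448 + 10.481357 + 3.393150) = 2.87·16.408956 = 47.093702 m
RSL: p² = d² − 2 + 2cos(α−β) − 2d(sin α + sin β) = 150.888343; p = √p² = 12.283662; φ = atan2(cos α + cos β, d − sin α − sin β) − atan2(2, p) = -0.288897 rad; t = (α − φ) mod 2π = 4.375031 rad, q = (β − φ) mod 2π = 3.516329 rad → L = 2.87·(4.375031 + 12.283662 + 3.516329) = 2.87·20.175022 = 57.902312 m
RLR: c = (6 − d² + 2cos(α−β) + 2d(sin α − sin β))/8 = -17.543570, |c| > 1 → infeasible
LRL: c = (6 − d² + 2cos(α−β) − 2d(sin α − sin β))/8 = -13.396407, |c| > 1 → infeasible
Shortest: LSL with L = 46.368496 m ≈ 46.3685 m
Convert LSL to answer units (arcs ×180/π): t = 2.158818·180/π = 123.6912°, p = ρ·p = 2.87·10.731787 = 30.8002 m, q = 3.265665·180/π = 187.1088°, L = 46.3685 m.

LSL: t = 123.6912°, p = 30.8002 m, q = 187.1088°, L = 46.3685 m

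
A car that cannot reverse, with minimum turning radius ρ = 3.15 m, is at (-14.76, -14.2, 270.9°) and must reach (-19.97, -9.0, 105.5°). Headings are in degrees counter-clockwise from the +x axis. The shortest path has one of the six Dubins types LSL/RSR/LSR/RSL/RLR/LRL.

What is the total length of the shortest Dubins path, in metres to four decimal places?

15.3958 m

Let ψ = atan2(Δy, Δx) = atan2(5.20, -5.21) = 135.0550° be the start→goal bearing.
Normalize: d = |goal − start| / ρ = 7.360985/3.15 = 2.336821, α = (θ_start − ψ) mod 360° = 135.8450° = 2.370942 rad, β = (θ_goal − ψ) mod 360° = 330.4450° = 5.767353 rad.
Common terms: sin α = 0.696602, cos α = -0.717457, sin β = -0.493259, cos β = 0.869882, cos(α−β) = -0.967709, d² = 5.460731. Work in radians in the unit-radius frame; every candidate has L = ρ·(t + p + q).
LSL: p² = 2 + d² − 2cos(α−β) + 2d(sin α − sin β) = 14.957136; p = √p² = 3.867446; φ = atan2(cos β − cos α, d + sin α − sin β) = 0.422932 rad; t = (φ − α) mod 2π = 4.335176 rad, q = (β − φ) mod 2π = 5.344420 rad → L = 3.15·(4.335176 + 3.867446 + 5.344420) = 3.15·13.547042 = 42.673181 m
RSR: p² = 2 + d² − 2cos(α−β) + 2d(sin β − sin α) = 3.835162; p = √p² = 1.958357; φ = atan2(cos α − cos β, d − sin α + sin β) = -0.945085 rad; t = (α − φ) mod 2π = 3.316027 rad, q = (φ − β) mod 2π = 5.853933 rad → L = 3.15·(3.316027 + 1.958357 + 5.853933) = 3.15·11.128317 = 35.054198 m
LSR: p² = d² − 2 + 2cos(α−β) + 2d(sin α + sin β) = 2.475664; p = √p² = 1.573424; φ = atan2(−cos α − cos β, d + sin α + sin β) − atan2(−2, p) = 0.844276 rad; t = (φ − α) mod 2π = 4.756520 rad, q = (φ − β) mod 2π = 1.360109 rad → L = 3.15·(4.756520 + 1.573424 + 1.360109) = 3.15·7.690053 = 24.223668 m
RSL: p² = d² − 2 + 2cos(α−β) − 2d(sin α + sin β) = 0.574961; p = √p² = 0.758262; φ = atan2(cos α + cos β, d − sin α − sin β) − atan2(2, p) = -1.137086 rad; t = (α − φ) mod 2π = 3.508028 rad, q = (β − φ) mod 2π = 0.621253 rad → L = 3.15·(3.508028 + 0.758262 + 0.621253) = 3.15·4.887543 = 15.395759 m
RLR: c = (6 − d² + 2cos(α−β) + 2d(sin α − sin β))/8 = 0.520605; p = 2π − arccos c = 5.259948 rad; φ = atan2(cos α − cos β, d − sin α + sin β) = -0.945085 rad; t = (α − φ + p/2) mod 2π = 5.946001 rad, q = (α − β − t + p) mod 2π = 2.200722 rad → L = 3.15·(5.946001 + 5.259948 + 2.200722) = 3.15·13.406671 = 42.231013 m
LRL: c = (6 − d² + 2cos(α−β) − 2d(sin α − sin β))/8 = -0.869642; p = 2π − arccos c = 3.657912 rad; φ = atan2(cos β − cos α, d + sin α − sin β) = 0.422932 rad; t = (φ − α + p/2) mod 2π = 6.164132 rad, q = (β − α − t + p) mod 2π = 0.890191 rad → L = 3.15·(6.164132 + 3.657912 + 0.890191) = 3.15·10.712235 = 33.743541 m
Shortest: RSL with L = 15.395759 m ≈ 15.3958 m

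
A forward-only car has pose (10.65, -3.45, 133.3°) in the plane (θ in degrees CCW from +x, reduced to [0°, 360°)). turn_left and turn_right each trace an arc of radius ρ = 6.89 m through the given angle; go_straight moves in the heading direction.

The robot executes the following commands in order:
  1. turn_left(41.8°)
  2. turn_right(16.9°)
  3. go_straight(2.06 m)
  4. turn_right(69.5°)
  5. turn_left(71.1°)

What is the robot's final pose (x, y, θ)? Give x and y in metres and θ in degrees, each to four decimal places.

(-6.4973, 13.0982, 159.8000°)

set_pose: (x, y, θ) = (10.6500, -3.4500, 133.3000°), ρ = 6.89
turn_left(41.8°): centre at ρ to the left, rotate +41.8° → (6.2242, -1.3105, 175.1000°)
turn_right(16.9°): centre at ρ to the right, rotate −16.9° → (4.2540, -0.8429, 158.2000°)
go_straight(2.06): x += 2.06·cos θ, y += 2.06·sin θ → (2.3413, -0.0779, 158.2000°)
turn_right(69.5°): centre at ρ to the right, rotate −69.5° → (-1.9882, 6.4757, 88.7000°)
turn_left(71.1°): centre at ρ to the left, rotate +71.1° → (-6.4973, 13.0982, 159.8000°)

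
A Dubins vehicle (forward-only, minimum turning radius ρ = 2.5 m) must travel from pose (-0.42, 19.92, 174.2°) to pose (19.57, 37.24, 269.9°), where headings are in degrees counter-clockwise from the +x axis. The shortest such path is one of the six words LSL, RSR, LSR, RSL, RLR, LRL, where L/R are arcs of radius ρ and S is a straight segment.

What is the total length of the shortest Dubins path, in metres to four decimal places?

Let ψ = atan2(Δy, Δx) = atan2(17.32, 19.99) = 40.9067° be the start→goal bearing.
Normalize: d = |goal − start| / ρ = 26.449622/2.5 = 10.579849, α = (θ_start − ψ) mod 360° = 133.2933° = 2.326406 rad, β = (θ_goal − ψ) mod 360° = 228.9933° = 3.996686 rad.
Common terms: sin α = 0.727853, cos α = -0.685733, sin β = -0.754632, cos β = -0.656148, cos(α−β) = -0.099320, d² = 111.933200. Work in radians in the unit-radius frame; every candidate has L = ρ·(t + p + q).
LSL: p² = 2 + d² − 2cos(α−β) + 2d(sin α − sin β) = 145.500791; p = √p² = 12.062371; φ = atan2(cos β − cos α, d + sin α − sin β) = 0.002453 rad; t = (φ − α) mod 2π = 3.959232 rad, q = (β − φ) mod 2π = 3.994234 rad → L = 2.5·(3.959232 + 12.062371 + 3.994234) = 2.5·20.015836 = 50.039591 m
RSR: p² = 2 + d² − 2cos(α−β) + 2d(sin β − sin α) = 82.762888; p = √p² = 9.097411; φ = atan2(cos α − cos β, d − sin α + sin β) = -0.003252 rad; t = (α − φ) mod 2π = 2.329658 rad, q = (φ − β) mod 2π = 2.283247 rad → L = 2.5·(2.329658 + 9.097411 + 2.283247) = 2.5·13.710316 = 34.275791 m
LSR: p² = d² − 2 + 2cos(α−β) + 2d(sin α + sin β) = 109.167928; p = √p² = 10.448346; φ = atan2(−cos α − cos β, d + sin α + sin β) − atan2(−2, p) = 0.315607 rad; t = (φ − α) mod 2π = 4.272386 rad, q = (φ − β) mod 2π = 2.602106 rad → L = 2.5·(4.272386 + 10.448346 + 2.602106) = 2.5·17.322837 = 43.307093 m
RSL: p² = d² − 2 + 2cos(α−β) − 2d(sin α + sin β) = 110.301193; p = √p² = 10.502438; φ = atan2(cos α + cos β, d − sin α − sin β) − atan2(2, p) = -0.314024 rad; t = (α − φ) mod 2π = 2.640430 rad, q = (β − φ) mod 2π = 4.310710 rad → L = 2.5·(2.640430 + 10.502438 + 4.310710) = 2.5·17.453577 = 43.633943 m
RLR: c = (6 − d² + 2cos(α−β) + 2d(sin α − sin β))/8 = -9.345361, |c| > 1 → infeasible
LRL: c = (6 − d² + 2cos(α−β) − 2d(sin α − sin β))/8 = -17.187599, |c| > 1 → infeasible
Shortest: RSR with L = 34.275791 m ≈ 34.2758 m

34.2758 m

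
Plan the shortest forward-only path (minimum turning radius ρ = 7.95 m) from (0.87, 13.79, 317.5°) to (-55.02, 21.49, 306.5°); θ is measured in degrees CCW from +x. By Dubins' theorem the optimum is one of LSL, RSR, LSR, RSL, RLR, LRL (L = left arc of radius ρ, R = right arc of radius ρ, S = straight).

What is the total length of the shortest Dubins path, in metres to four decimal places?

Let ψ = atan2(Δy, Δx) = atan2(7.70, -55.89) = 172.1557° be the start→goal bearing.
Normalize: d = |goal − start| / ρ = 56.417924/7.95 = 7.096594, α = (θ_start − ψ) mod 360° = 145.3443° = 2.536736 rad, β = (θ_goal − ψ) mod 360° = 134.3443° = 2.344750 rad.
Common terms: sin α = 0.568644, cos α = -0.822584, sin β = 0.715153, cos β = -0.698968, cos(α−β) = 0.981627, d² = 50.361649. Work in radians in the unit-radius frame; every candidate has L = ρ·(t + p + q).
LSL: p² = 2 + d² − 2cos(α−β) + 2d(sin α − sin β) = 48.318967; p = √p² = 6.951185; φ = atan2(cos β − cos α, d + sin α − sin β) = 0.017784 rad; t = (φ − α) mod 2π = 3.764233 rad, q = (β − φ) mod 2π = 2.326966 rad → L = 7.95·(3.764233 + 6.951185 + 2.326966) = 7.95·13.042384 = 103.686950 m
RSR: p² = 2 + d² − 2cos(α−β) + 2d(sin β − sin α) = 52.477822; p = √p² = 7.244158; φ = atan2(cos α − cos β, d − sin α + sin β) = -0.017065 rad; t = (α − φ) mod 2π = 2.553801 rad, q = (φ − β) mod 2π = 3.921370 rad → L = 7.95·(2.553801 + 7.244158 + 3.921370) = 7.95·13.719329 = 109.068668 m
LSR: p² = d² − 2 + 2cos(α−β) + 2d(sin α + sin β) = 68.546067; p = √p² = 8.279255; φ = atan2(−cos α − cos β, d + sin α + sin β) − atan2(−2, p) = 0.416631 rad; t = (φ − α) mod 2π = 4.163080 rad, q = (φ − β) mod 2π = 4.355066 rad → L = 7.95·(4.163080 + 8.279255 + 4.355066) = 7.95·16.797402 = 133.539343 m
RSL: p² = d² − 2 + 2cos(α−β) − 2d(sin α + sin β) = 32.103739; p = √p² = 5.666016; φ = atan2(cos α + cos β, d − sin α − sin β) − atan2(2, p) = -0.595344 rad; t = (α − φ) mod 2π = 3.132080 rad, q = (β − φ) mod 2π = 2.940094 rad → L = 7.95·(3.132080 + 5.666016 + 2.940094) = 7.95·11.738190 = 93.318612 m
RLR: c = (6 − d² + 2cos(α−β) + 2d(sin α − sin β))/8 = -5.559728, |c| > 1 → infeasible
LRL: c = (6 − d² + 2cos(α−β) − 2d(sin α − sin β))/8 = -5.039871, |c| > 1 → infeasible
Shortest: RSL with L = 93.318612 m ≈ 93.3186 m

93.3186 m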